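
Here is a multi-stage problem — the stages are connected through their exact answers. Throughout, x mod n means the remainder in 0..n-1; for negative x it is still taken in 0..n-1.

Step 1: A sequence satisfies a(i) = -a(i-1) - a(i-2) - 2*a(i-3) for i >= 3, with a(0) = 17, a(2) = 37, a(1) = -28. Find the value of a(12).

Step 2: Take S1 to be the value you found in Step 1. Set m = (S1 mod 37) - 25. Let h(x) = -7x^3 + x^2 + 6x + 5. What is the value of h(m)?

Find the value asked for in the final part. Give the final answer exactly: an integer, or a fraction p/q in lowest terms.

Step 1: a(3) = -1*(37) - 1*(-28) - 2*(17) = -43; iterating: a(3)=-43, a(4)=62, a(5)=-93, a(6)=117, a(7)=-148, a(8)=217, a(9)=-303, a(10)=382, a(11)=-513, a(12)=737; answer 737
Step 2: S1 = 737; m = 9; -7*(9)^3 + 1*(9)^2 + 6*(9)^1 + 5 = (-5103) + (81) + (54) + (5) = -4963; answer -4963

-4963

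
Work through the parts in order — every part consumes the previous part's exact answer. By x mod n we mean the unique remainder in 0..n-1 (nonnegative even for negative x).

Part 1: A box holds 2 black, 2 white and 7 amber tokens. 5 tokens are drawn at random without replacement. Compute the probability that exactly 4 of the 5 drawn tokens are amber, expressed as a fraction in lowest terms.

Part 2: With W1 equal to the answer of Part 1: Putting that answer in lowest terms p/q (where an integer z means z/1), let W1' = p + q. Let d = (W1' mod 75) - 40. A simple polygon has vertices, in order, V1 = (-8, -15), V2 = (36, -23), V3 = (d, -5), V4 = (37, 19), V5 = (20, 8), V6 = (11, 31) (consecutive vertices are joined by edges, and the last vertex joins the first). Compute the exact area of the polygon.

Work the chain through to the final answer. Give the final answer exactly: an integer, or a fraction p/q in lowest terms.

Part 1: total draws C(11,5) = 462; favorable C(7,4)*C(4,1) = 140; P = 10/33; answer 10/33
Part 2: W1 = 10/33; threaded value p + q = 43; d = 3; cross terms: (-8*-23 - 36*-15)=724, (36*-5 - 3*-23)=-111, (3*19 - 37*-5)=242, (37*8 - 20*19)=-84, (20*31 - 11*8)=532, (11*-15 - -8*31)=83; twice the area = |1386| = 1386; area = 693; answer 693

693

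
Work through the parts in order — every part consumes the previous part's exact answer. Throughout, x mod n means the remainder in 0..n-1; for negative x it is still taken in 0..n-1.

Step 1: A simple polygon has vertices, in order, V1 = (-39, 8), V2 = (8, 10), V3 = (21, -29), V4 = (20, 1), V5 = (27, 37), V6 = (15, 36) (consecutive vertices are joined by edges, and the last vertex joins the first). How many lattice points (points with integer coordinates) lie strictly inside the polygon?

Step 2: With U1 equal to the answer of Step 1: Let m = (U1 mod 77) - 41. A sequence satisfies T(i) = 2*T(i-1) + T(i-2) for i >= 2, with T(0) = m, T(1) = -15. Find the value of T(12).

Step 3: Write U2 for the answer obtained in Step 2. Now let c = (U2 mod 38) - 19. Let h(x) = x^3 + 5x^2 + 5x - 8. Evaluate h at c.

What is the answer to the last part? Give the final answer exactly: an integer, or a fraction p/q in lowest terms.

Step 1: cross terms: (-39*10 - 8*8)=-454, (8*-29 - 21*10)=-442, (21*1 - 20*-29)=601, (20*37 - 27*1)=713, (27*36 - 15*37)=417, (15*8 - -39*36)=1524; twice the area = |2359| = 2359; area = 2359/2; boundary points = 1 + 13 + 1 + 1 + 1 + 2 = 19; strictly interior points = area - boundary/2 + 1 = 1171; answer 1171
Step 2: U1 = 1171; m = -25; T(2) = 2*(-15) + 1*(-25) = -55; iterating: T(2)=-55, T(3)=-125, T(4)=-305, T(5)=-735, T(6)=-1775, T(7)=-4285, T(8)=-10345, T(9)=-24975, T(10)=-60295, T(11)=-145565, T(12)=-351425; answer -351425
Step 3: U2 = -351425; c = 18; 1*(18)^3 + 5*(18)^2 + 5*(18)^1 - 8 = (5832) + (1620) + (90) + (-8) = 7534; answer 7534

7534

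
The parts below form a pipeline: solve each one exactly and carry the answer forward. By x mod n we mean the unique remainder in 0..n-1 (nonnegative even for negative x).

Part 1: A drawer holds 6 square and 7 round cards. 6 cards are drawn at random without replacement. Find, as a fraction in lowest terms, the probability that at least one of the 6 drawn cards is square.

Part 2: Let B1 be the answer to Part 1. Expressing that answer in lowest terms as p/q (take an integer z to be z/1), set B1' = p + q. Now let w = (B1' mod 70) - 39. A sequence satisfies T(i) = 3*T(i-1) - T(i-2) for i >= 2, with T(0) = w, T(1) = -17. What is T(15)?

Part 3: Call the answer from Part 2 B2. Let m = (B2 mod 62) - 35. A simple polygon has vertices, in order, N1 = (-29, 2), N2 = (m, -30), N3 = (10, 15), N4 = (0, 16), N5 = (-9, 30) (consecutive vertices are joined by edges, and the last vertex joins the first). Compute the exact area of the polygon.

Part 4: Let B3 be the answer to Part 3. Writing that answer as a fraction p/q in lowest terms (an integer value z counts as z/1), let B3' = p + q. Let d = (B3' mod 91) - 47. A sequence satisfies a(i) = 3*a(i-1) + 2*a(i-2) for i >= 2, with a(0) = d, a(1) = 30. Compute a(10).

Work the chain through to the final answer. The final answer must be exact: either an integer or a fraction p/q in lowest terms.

Part 1: total draws C(13,6) = 1716; complement C(7,6) = 7; favorable 1716 - 7 = 1709; P = 1709/1716; answer 1709/1716
Part 2: B1 = 1709/1716; threaded value p + q = 3425; w = 26; T(2) = 3*(-17) - 1*(26) = -77; iterating: T(2)=-77, T(3)=-214, T(4)=-565, T(5)=-1481, T(6)=-3878, T(7)=-10153, T(8)=-26581, T(9)=-69590, T(10)=-182189, T(11)=-476977, T(12)=-1248742, T(13)=-3269249, T(14)=-8559005, T(15)=-22407766; answer -22407766
Part 3: B2 = -22407766; m = -9; cross terms: (-29*-30 - -9*2)=888, (-9*15 - 10*-30)=165, (10*16 - 0*15)=160, (0*30 - -9*16)=144, (-9*2 - -29*30)=852; twice the area = |2209| = 2209; area = 2209/2; answer 2209/2
Part 4: B3 = 2209/2; threaded value p + q = 2211; d = -20; a(2) = 3*(30) + 2*(-20) = 50; iterating: a(2)=50, a(3)=210, a(4)=730, a(5)=2610, a(6)=9290, a(7)=33090, a(8)=117850, a(9)=419730, a(10)=1494890; answer 1494890

1494890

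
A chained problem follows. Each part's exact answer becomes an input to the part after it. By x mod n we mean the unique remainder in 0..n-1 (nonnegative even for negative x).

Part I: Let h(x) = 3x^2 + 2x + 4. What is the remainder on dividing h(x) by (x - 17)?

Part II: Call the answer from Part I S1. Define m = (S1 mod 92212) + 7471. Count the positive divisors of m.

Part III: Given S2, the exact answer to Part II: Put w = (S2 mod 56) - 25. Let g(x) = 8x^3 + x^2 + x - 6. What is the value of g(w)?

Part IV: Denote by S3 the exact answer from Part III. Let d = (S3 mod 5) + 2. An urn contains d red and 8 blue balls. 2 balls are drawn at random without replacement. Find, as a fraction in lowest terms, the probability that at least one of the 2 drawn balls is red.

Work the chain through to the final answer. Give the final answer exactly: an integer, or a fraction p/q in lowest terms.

Part I: remainder = value at the root: 3*(17)^2 + 2*(17)^1 + 4 = (867) + (34) + (4) = 905; answer 905
Part II: S1 = 905; m = 8376; 8376 = 2^3 * 3 * 349; number of divisors = (3+1) * (1+1) * (1+1) = 16; answer 16
Part III: S2 = 16; w = -9; 8*(-9)^3 + 1*(-9)^2 + 1*(-9)^1 - 6 = (-5832) + (81) + (-9) + (-6) = -5766; answer -5766
Part IV: S3 = -5766; d = 6; total draws C(14,2) = 91; complement C(8,2) = 28; favorable 91 - 28 = 63; P = 9/13; answer 9/13

9/13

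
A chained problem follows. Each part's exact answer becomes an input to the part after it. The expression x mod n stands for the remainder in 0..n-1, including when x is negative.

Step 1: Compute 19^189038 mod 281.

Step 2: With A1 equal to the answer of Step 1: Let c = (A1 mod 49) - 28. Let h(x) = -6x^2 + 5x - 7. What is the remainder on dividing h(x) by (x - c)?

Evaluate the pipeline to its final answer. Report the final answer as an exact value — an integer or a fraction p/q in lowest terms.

Step 1: squarings mod 281: 19^1=19, 19^2=80, 19^4=218, 19^8=35, 19^16=101, 19^32=85, 19^64=200, 19^128=98, 19^256=50, 19^512=252, 19^1024=279, 19^2048=4, 19^4096=16, 19^8192=256, 19^16384=63, 19^32768=35, 19^65536=101, 19^131072=85; 19^189038 = 19^2 * 19^4 * 19^8 * 19^32 * 19^64 * 19^512 * 19^8192 * 19^16384 * 19^32768 * 19^131072 = 125 (mod 281); answer 125
Step 2: A1 = 125; c = -1; remainder = value at the root: -6*(-1)^2 + 5*(-1)^1 - 7 = (-6) + (-5) + (-7) = -18; answer -18

-18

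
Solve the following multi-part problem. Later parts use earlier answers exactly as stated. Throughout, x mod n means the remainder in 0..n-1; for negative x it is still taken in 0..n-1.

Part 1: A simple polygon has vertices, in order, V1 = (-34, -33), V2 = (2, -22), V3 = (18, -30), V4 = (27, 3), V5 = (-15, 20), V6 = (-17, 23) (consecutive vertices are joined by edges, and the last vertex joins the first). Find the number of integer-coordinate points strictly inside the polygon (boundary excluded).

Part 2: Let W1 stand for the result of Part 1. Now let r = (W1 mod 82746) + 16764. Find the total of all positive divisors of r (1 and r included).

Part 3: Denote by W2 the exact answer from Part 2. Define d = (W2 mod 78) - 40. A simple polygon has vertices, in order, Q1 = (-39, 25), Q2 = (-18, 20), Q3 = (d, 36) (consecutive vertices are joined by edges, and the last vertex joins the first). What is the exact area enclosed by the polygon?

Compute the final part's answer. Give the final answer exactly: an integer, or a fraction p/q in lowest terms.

173

Part 1: cross terms: (-34*-22 - 2*-33)=814, (2*-30 - 18*-22)=336, (18*3 - 27*-30)=864, (27*20 - -15*3)=585, (-15*23 - -17*20)=-5, (-17*-33 - -34*23)=1343; twice the area = |3937| = 3937; area = 3937/2; boundary points = 1 + 8 + 3 + 1 + 1 + 1 = 15; strictly interior points = area - boundary/2 + 1 = 1962; answer 1962
Part 2: W1 = 1962; r = 18726; 18726 = 2 * 3 * 3121; sigma = (1 + 2) * (1 + 3) * (1 + 3121) = 3 * 4 * 3122 = 37464; answer 37464
Part 3: W2 = 37464; d = -16; cross terms: (-39*20 - -18*25)=-330, (-18*36 - -16*20)=-328, (-16*25 - -39*36)=1004; twice the area = |346| = 346; area = 173; answer 173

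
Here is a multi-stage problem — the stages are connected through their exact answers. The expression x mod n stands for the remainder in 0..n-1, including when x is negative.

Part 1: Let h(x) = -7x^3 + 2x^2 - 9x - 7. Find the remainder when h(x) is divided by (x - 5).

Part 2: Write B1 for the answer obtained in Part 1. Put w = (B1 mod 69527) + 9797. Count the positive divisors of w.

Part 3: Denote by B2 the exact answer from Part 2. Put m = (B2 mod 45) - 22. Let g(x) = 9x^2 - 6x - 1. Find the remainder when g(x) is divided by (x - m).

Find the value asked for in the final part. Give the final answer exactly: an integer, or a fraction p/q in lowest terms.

Part 1: remainder = value at the root: -7*(5)^3 + 2*(5)^2 - 9*(5)^1 - 7 = (-875) + (50) + (-45) + (-7) = -877; answer -877
Part 2: B1 = -877; w = 78447; 78447 = 3 * 79 * 331; number of divisors = (1+1) * (1+1) * (1+1) = 8; answer 8
Part 3: B2 = 8; m = -14; remainder = value at the root: 9*(-14)^2 - 6*(-14)^1 - 1 = (1764) + (84) + (-1) = 1847; answer 1847

1847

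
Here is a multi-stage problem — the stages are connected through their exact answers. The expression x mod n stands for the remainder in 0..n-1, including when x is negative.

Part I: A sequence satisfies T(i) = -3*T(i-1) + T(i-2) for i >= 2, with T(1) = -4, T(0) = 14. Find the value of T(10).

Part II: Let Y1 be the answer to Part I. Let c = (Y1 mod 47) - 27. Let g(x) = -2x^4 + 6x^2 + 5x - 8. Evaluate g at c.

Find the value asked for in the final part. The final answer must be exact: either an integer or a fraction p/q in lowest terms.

Part I: T(2) = -3*(-4) + 1*(14) = 26; iterating: T(2)=26, T(3)=-82, T(4)=272, T(5)=-898, T(6)=2966, T(7)=-9796, T(8)=32354, T(9)=-106858, T(10)=352928; answer 352928
Part II: Y1 = 352928; c = -22; -2*(-22)^4 + 6*(-22)^2 + 5*(-22)^1 - 8 = (-468512) + (2904) + (-110) + (-8) = -465726; answer -465726

-465726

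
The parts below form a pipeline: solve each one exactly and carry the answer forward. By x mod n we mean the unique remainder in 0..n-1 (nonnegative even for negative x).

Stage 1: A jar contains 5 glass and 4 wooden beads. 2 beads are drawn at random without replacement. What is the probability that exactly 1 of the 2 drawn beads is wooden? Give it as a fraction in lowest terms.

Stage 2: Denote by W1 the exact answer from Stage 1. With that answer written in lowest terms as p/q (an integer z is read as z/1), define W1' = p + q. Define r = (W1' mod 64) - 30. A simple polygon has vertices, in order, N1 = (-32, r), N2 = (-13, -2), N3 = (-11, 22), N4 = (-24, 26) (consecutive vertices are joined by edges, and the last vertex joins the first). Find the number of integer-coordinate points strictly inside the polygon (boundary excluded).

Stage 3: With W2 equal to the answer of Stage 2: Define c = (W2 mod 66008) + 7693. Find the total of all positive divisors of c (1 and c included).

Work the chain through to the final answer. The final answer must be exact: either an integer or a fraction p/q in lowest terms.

13068

Stage 1: total draws C(9,2) = 36; favorable C(4,1)*C(5,1) = 20; P = 5/9; answer 5/9
Stage 2: W1 = 5/9; threaded value p + q = 14; r = -16; cross terms: (-32*-2 - -13*-16)=-144, (-13*22 - -11*-2)=-308, (-11*26 - -24*22)=242, (-24*-16 - -32*26)=1216; twice the area = |1006| = 1006; area = 503; boundary points = 1 + 2 + 1 + 2 = 6; strictly interior points = area - boundary/2 + 1 = 501; answer 501
Stage 3: W2 = 501; c = 8194; 8194 = 2 * 17 * 241; sigma = (1 + 2) * (1 + 17) * (1 + 241) = 3 * 18 * 242 = 13068; answer 13068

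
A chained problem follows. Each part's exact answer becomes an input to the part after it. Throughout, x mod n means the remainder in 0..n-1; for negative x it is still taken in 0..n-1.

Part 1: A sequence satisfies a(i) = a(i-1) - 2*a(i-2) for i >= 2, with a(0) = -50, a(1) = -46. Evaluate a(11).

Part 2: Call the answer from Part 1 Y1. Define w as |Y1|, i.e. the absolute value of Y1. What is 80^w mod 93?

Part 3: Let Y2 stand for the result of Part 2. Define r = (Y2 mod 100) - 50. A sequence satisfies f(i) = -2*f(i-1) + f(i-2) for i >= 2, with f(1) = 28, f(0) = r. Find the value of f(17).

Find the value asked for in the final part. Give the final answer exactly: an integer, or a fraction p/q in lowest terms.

Part 1: a(2) = 1*(-46) - 2*(-50) = 54; iterating: a(2)=54, a(3)=146, a(4)=38, a(5)=-254, a(6)=-330, a(7)=178, a(8)=838, a(9)=482, a(10)=-1194, a(11)=-2158; answer -2158
Part 2: Y1 = -2158; w = 2158; squarings mod 93: 80^1=80, 80^2=76, 80^4=10, 80^8=7, 80^16=49, 80^32=76, 80^64=10, 80^128=7, 80^256=49, 80^512=76, 80^1024=10, 80^2048=7; 80^2158 = 80^2 * 80^4 * 80^8 * 80^32 * 80^64 * 80^2048 = 82 (mod 93); answer 82
Part 3: Y2 = 82; r = 32; f(2) = -2*(28) + 1*(32) = -24; iterating: f(2)=-24, f(3)=76, f(4)=-176, f(5)=428, f(6)=-1032, f(7)=2492, f(8)=-6016, f(9)=14524, f(10)=-35064, f(11)=84652, f(12)=-204368, f(13)=493388, f(14)=-1191144, f(15)=2875676, f(16)=-6942496, f(17)=16760668; answer 16760668

16760668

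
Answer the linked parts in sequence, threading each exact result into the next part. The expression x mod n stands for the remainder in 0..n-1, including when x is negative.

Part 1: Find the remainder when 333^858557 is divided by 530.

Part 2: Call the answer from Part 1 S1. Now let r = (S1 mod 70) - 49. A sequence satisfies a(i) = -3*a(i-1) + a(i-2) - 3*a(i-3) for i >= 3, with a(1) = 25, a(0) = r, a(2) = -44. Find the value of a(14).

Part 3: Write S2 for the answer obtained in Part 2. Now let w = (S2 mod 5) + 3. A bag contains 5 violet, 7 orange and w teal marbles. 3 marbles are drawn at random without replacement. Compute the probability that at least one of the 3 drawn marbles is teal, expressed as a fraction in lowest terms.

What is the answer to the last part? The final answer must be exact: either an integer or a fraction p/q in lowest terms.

23/34

Part 1: squarings mod 530: 333^1=333, 333^2=119, 333^4=381, 333^8=471, 333^16=301, 333^32=501, 333^64=311, 333^128=261, 333^256=281, 333^512=521, 333^1024=81, 333^2048=201, 333^4096=121, 333^8192=331, 333^16384=381, 333^32768=471, 333^65536=301, 333^131072=501, 333^262144=311, 333^524288=261; 333^858557 = 333^1 * 333^4 * 333^8 * 333^16 * 333^32 * 333^128 * 333^256 * 333^2048 * 333^4096 * 333^65536 * 333^262144 * 333^524288 = 473 (mod 530); answer 473
Part 2: S1 = 473; r = 4; a(3) = -3*(-44) + 1*(25) - 3*(4) = 145; iterating: a(3)=145, a(4)=-554, a(5)=1939, a(6)=-6806, a(7)=24019, a(8)=-84680, a(9)=298477, a(10)=-1052168, a(11)=3709021, a(12)=-13074662, a(13)=46089511, a(14)=-162470258; answer -162470258
Part 3: S2 = -162470258; w = 5; total draws C(17,3) = 680; complement C(12,3) = 220; favorable 680 - 220 = 460; P = 23/34; answer 23/34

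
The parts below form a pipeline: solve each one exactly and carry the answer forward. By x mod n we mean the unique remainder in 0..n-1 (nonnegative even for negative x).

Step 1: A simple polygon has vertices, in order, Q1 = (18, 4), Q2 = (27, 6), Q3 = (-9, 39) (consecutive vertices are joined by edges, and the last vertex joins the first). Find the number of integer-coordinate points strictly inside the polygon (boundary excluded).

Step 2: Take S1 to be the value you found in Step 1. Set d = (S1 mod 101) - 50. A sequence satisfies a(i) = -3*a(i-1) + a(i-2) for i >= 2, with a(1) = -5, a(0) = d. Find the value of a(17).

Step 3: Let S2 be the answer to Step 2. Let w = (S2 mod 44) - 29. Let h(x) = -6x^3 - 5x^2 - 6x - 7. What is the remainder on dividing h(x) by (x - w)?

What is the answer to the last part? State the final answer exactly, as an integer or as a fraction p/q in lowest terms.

Step 1: cross terms: (18*6 - 27*4)=0, (27*39 - -9*6)=1107, (-9*4 - 18*39)=-738; twice the area = |369| = 369; area = 369/2; boundary points = 1 + 3 + 1 = 5; strictly interior points = area - boundary/2 + 1 = 183; answer 183
Step 2: S1 = 183; d = 32; a(2) = -3*(-5) + 1*(32) = 47; iterating: a(2)=47, a(3)=-146, a(4)=485, a(5)=-1601, a(6)=5288, a(7)=-17465, a(8)=57683, a(9)=-190514, a(10)=629225, a(11)=-2078189, a(12)=6863792, a(13)=-22669565, a(14)=74872487, a(15)=-247287026, a(16)=816733565, a(17)=-2697487721; answer -2697487721
Step 3: S2 = -2697487721; w = 10; remainder = value at the root: -6*(10)^3 - 5*(10)^2 - 6*(10)^1 - 7 = (-6000) + (-500) + (-60) + (-7) = -6567; answer -6567

-6567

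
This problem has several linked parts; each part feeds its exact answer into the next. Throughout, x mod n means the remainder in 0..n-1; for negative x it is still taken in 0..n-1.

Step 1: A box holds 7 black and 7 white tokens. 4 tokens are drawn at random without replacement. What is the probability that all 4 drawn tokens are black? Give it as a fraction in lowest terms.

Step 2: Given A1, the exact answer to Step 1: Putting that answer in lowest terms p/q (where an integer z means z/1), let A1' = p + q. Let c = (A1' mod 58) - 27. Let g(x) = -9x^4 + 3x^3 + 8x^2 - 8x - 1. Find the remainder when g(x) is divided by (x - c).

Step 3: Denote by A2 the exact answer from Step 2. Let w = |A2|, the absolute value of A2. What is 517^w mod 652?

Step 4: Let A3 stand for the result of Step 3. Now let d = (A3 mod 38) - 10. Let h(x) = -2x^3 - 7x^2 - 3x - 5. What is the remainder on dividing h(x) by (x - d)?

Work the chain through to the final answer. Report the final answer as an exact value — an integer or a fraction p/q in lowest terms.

-131

Step 1: total draws C(14,4) = 1001; favorable C(7,4) = 35; P = 5/143; answer 5/143
Step 2: A1 = 5/143; threaded value p + q = 148; c = 5; remainder = value at the root: -9*(5)^4 + 3*(5)^3 + 8*(5)^2 - 8*(5)^1 - 1 = (-5625) + (375) + (200) + (-40) + (-1) = -5091; answer -5091
Step 3: A2 = -5091; w = 5091; squarings mod 652: 517^1=517, 517^2=621, 517^4=309, 517^8=289, 517^16=65, 517^32=313, 517^64=169, 517^128=525, 517^256=481, 517^512=553, 517^1024=21, 517^2048=441, 517^4096=185; 517^5091 = 517^1 * 517^2 * 517^32 * 517^64 * 517^128 * 517^256 * 517^512 * 517^4096 = 241 (mod 652); answer 241
Step 4: A3 = 241; d = 3; remainder = value at the root: -2*(3)^3 - 7*(3)^2 - 3*(3)^1 - 5 = (-54) + (-63) + (-9) + (-5) = -131; answer -131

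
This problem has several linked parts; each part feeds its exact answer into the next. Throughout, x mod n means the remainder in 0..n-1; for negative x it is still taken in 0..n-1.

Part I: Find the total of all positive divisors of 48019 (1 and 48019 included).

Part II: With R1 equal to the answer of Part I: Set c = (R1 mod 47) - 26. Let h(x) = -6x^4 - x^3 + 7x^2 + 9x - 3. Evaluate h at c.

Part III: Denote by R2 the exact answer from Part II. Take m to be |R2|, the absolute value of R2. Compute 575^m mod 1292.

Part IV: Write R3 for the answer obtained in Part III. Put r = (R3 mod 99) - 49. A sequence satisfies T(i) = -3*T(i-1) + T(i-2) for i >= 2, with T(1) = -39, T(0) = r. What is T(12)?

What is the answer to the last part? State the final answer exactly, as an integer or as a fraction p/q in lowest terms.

15677262

Part I: 48019 = 31 * 1549; sigma = (1 + 31) * (1 + 1549) = 32 * 1550 = 49600; answer 49600
Part II: R1 = 49600; c = -11; -6*(-11)^4 - 1*(-11)^3 + 7*(-11)^2 + 9*(-11)^1 - 3 = (-87846) + (1331) + (847) + (-99) + (-3) = -85770; answer -85770
Part III: R2 = -85770; m = 85770; squarings mod 1292: 575^1=575, 575^2=1165, 575^4=625, 575^8=441, 575^16=681, 575^32=1225, 575^64=613, 575^128=1089, 575^256=1157, 575^512=137, 575^1024=681, 575^2048=1225, 575^4096=613, 575^8192=1089, 575^16384=1157, 575^32768=137, 575^65536=681; 575^85770 = 575^2 * 575^8 * 575^256 * 575^512 * 575^1024 * 575^2048 * 575^16384 * 575^65536 = 229 (mod 1292); answer 229
Part IV: R3 = 229; r = -18; T(2) = -3*(-39) + 1*(-18) = 99; iterating: T(2)=99, T(3)=-336, T(4)=1107, T(5)=-3657, T(6)=12078, T(7)=-39891, T(8)=131751, T(9)=-435144, T(10)=1437183, T(11)=-4746693, T(12)=15677262; answer 15677262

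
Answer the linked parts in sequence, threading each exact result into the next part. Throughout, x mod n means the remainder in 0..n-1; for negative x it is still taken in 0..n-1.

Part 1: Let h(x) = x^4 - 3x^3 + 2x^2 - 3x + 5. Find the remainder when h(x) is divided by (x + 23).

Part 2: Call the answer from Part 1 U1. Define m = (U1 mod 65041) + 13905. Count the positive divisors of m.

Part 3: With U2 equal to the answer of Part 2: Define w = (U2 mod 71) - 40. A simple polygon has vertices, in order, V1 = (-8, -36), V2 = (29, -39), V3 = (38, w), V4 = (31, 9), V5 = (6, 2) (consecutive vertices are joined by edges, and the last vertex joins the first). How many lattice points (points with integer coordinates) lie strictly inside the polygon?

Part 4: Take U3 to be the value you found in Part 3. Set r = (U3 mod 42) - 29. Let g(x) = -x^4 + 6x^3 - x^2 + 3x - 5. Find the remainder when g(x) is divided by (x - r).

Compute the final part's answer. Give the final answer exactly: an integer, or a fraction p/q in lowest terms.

Part 1: remainder = value at the root: 1*(-23)^4 - 3*(-23)^3 + 2*(-23)^2 - 3*(-23)^1 + 5 = (279841) + (36501) + (1058) + (69) + (5) = 317474; answer 317474
Part 2: U1 = 317474; m = 71215; 71215 = 5 * 14243; number of divisors = (1+1) * (1+1) = 4; answer 4
Part 3: U2 = 4; w = -36; cross terms: (-8*-39 - 29*-36)=1356, (29*-36 - 38*-39)=438, (38*9 - 31*-36)=1458, (31*2 - 6*9)=8, (6*-36 - -8*2)=-200; twice the area = |3060| = 3060; area = 1530; boundary points = 1 + 3 + 1 + 1 + 2 = 8; strictly interior points = area - boundary/2 + 1 = 1527; answer 1527
Part 4: U3 = 1527; r = -14; remainder = value at the root: -1*(-14)^4 + 6*(-14)^3 - 1*(-14)^2 + 3*(-14)^1 - 5 = (-38416) + (-16464) + (-196) + (-42) + (-5) = -55123; answer -55123

-55123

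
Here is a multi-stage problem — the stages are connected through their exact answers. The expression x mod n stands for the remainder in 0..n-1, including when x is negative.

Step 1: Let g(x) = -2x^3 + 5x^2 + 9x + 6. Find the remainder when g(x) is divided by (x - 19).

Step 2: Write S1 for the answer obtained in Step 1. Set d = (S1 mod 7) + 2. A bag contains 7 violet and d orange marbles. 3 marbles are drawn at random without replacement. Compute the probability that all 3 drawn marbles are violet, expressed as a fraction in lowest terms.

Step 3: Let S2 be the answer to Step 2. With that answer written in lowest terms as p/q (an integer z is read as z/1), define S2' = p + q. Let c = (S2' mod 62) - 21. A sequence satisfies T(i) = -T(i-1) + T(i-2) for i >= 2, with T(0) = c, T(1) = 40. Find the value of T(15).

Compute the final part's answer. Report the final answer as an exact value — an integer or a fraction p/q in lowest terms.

13090

Step 1: remainder = value at the root: -2*(19)^3 + 5*(19)^2 + 9*(19)^1 + 6 = (-13718) + (1805) + (171) + (6) = -11736; answer -11736
Step 2: S1 = -11736; d = 5; total draws C(12,3) = 220; favorable C(7,3) = 35; P = 7/44; answer 7/44
Step 3: S2 = 7/44; threaded value p + q = 51; c = 30; T(2) = -1*(40) + 1*(30) = -10; iterating: T(2)=-10, T(3)=50, T(4)=-60, T(5)=110, T(6)=-170, T(7)=280, T(8)=-450, T(9)=730, T(10)=-1180, T(11)=1910, T(12)=-3090, T(13)=5000, T(14)=-8090, T(15)=13090; answer 13090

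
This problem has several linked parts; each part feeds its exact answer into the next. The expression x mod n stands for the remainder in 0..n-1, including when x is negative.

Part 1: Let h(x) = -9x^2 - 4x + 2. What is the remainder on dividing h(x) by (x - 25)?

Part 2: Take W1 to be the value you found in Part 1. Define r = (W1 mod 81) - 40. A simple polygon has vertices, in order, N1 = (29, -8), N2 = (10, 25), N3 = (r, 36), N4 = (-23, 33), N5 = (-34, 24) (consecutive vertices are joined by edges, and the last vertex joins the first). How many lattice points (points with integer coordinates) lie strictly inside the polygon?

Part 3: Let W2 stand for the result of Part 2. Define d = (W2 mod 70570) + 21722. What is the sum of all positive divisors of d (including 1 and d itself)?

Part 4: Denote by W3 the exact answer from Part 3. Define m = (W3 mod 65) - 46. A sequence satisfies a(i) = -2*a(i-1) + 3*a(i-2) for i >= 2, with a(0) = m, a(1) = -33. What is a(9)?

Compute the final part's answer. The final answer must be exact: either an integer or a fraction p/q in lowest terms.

Part 1: remainder = value at the root: -9*(25)^2 - 4*(25)^1 + 2 = (-5625) + (-100) + (2) = -5723; answer -5723
Part 2: W1 = -5723; r = -12; cross terms: (29*25 - 10*-8)=805, (10*36 - -12*25)=660, (-12*33 - -23*36)=432, (-23*24 - -34*33)=570, (-34*-8 - 29*24)=-424; twice the area = |2043| = 2043; area = 2043/2; boundary points = 1 + 11 + 1 + 1 + 1 = 15; strictly interior points = area - boundary/2 + 1 = 1015; answer 1015
Part 3: W2 = 1015; d = 22737; 22737 = 3 * 11 * 13 * 53; sigma = (1 + 3) * (1 + 11) * (1 + 13) * (1 + 53) = 4 * 12 * 14 * 54 = 36288; answer 36288
Part 4: W3 = 36288; m = -28; a(2) = -2*(-33) + 3*(-28) = -18; iterating: a(2)=-18, a(3)=-63, a(4)=72, a(5)=-333, a(6)=882, a(7)=-2763, a(8)=8172, a(9)=-24633; answer -24633

-24633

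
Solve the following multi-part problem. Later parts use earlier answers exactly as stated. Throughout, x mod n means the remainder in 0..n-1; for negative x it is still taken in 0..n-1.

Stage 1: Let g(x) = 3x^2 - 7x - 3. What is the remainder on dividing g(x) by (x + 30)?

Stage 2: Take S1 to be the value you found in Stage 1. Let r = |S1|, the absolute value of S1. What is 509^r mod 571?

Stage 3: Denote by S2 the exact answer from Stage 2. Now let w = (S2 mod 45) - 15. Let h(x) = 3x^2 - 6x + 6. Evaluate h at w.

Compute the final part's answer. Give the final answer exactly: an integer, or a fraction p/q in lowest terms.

Stage 1: remainder = value at the root: 3*(-30)^2 - 7*(-30)^1 - 3 = (2700) + (210) + (-3) = 2907; answer 2907
Stage 2: S1 = 2907; r = 2907; squarings mod 571: 509^1=509, 509^2=418, 509^4=569, 509^8=4, 509^16=16, 509^32=256, 509^64=442, 509^128=82, 509^256=443, 509^512=396, 509^1024=362, 509^2048=285; 509^2907 = 509^1 * 509^2 * 509^8 * 509^16 * 509^64 * 509^256 * 509^512 * 509^2048 = 1 (mod 571); answer 1
Stage 3: S2 = 1; w = -14; 3*(-14)^2 - 6*(-14)^1 + 6 = (588) + (84) + (6) = 678; answer 678

678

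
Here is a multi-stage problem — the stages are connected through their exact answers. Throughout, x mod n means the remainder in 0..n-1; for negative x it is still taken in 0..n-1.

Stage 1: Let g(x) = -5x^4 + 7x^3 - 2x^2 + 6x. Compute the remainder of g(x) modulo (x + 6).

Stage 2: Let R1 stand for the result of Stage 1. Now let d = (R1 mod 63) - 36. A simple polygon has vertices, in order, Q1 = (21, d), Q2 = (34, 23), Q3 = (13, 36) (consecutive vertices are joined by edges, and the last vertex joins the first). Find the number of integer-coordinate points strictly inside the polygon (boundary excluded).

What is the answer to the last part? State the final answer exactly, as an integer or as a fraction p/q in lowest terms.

420

Stage 1: remainder = value at the root: -5*(-6)^4 + 7*(-6)^3 - 2*(-6)^2 + 6*(-6)^1 = (-6480) + (-1512) + (-72) + (-36) = -8100; answer -8100
Stage 2: R1 = -8100; d = -9; cross terms: (21*23 - 34*-9)=789, (34*36 - 13*23)=925, (13*-9 - 21*36)=-873; twice the area = |841| = 841; area = 841/2; boundary points = 1 + 1 + 1 = 3; strictly interior points = area - boundary/2 + 1 = 420; answer 420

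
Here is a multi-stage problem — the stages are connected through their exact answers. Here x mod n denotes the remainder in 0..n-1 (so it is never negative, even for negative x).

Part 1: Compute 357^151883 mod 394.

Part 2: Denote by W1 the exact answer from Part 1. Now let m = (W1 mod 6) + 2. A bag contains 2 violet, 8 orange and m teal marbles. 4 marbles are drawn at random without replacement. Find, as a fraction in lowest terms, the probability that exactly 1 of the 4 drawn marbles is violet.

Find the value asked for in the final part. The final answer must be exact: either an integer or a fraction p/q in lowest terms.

Part 1: squarings mod 394: 357^1=357, 357^2=187, 357^4=297, 357^8=347, 357^16=239, 357^32=385, 357^64=81, 357^128=257, 357^256=251, 357^512=355, 357^1024=339, 357^2048=267, 357^4096=369, 357^8192=231, 357^16384=171, 357^32768=85, 357^65536=133, 357^131072=353; 357^151883 = 357^1 * 357^2 * 357^8 * 357^64 * 357^256 * 357^4096 * 357^16384 * 357^131072 = 9 (mod 394); answer 9
Part 2: W1 = 9; m = 5; total draws C(15,4) = 1365; favorable C(2,1)*C(13,3) = 572; P = 44/105; answer 44/105

44/105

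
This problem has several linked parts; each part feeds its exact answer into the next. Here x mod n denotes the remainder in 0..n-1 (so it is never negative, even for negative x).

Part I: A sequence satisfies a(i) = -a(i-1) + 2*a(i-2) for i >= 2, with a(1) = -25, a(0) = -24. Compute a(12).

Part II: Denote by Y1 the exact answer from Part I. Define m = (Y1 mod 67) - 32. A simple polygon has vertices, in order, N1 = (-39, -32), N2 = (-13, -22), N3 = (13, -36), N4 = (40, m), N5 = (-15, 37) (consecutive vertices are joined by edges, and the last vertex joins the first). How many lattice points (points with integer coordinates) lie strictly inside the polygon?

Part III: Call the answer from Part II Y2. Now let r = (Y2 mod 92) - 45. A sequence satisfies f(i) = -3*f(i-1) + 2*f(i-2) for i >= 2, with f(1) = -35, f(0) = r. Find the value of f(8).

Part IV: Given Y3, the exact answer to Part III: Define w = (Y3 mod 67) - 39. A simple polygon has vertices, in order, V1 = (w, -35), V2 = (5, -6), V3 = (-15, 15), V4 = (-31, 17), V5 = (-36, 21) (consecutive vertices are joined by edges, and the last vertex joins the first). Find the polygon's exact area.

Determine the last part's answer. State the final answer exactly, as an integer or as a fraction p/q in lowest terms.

Part I: a(2) = -1*(-25) + 2*(-24) = -23; iterating: a(2)=-23, a(3)=-27, a(4)=-19, a(5)=-35, a(6)=-3, a(7)=-67, a(8)=61, a(9)=-195, a(10)=317, a(11)=-707, a(12)=1341; answer 1341
Part II: Y1 = 1341; m = -31; cross terms: (-39*-22 - -13*-32)=442, (-13*-36 - 13*-22)=754, (13*-31 - 40*-36)=1037, (40*37 - -15*-31)=1015, (-15*-32 - -39*37)=1923; twice the area = |5171| = 5171; area = 5171/2; boundary points = 2 + 2 + 1 + 1 + 3 = 9; strictly interior points = area - boundary/2 + 1 = 2582; answer 2582
Part III: Y2 = 2582; r = -39; f(2) = -3*(-35) + 2*(-39) = 27; iterating: f(2)=27, f(3)=-151, f(4)=507, f(5)=-1823, f(6)=6483, f(7)=-23095, f(8)=82251; answer 82251
Part IV: Y3 = 82251; w = 3; cross terms: (3*-6 - 5*-35)=157, (5*15 - -15*-6)=-15, (-15*17 - -31*15)=210, (-31*21 - -36*17)=-39, (-36*-35 - 3*21)=1197; twice the area = |1510| = 1510; area = 755; answer 755

755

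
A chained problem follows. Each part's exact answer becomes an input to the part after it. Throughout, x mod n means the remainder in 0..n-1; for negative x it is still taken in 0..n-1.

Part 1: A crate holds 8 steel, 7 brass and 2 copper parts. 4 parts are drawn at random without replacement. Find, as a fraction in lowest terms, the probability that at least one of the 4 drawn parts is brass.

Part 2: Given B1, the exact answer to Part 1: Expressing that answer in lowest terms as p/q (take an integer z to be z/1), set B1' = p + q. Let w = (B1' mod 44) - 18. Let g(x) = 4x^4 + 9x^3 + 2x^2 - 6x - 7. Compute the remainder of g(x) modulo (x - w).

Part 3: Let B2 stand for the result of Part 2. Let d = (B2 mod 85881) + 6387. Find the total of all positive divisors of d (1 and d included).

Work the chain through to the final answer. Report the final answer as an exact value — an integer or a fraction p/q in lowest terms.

Part 1: total draws C(17,4) = 2380; complement C(10,4) = 210; favorable 2380 - 210 = 2170; P = 31/34; answer 31/34
Part 2: B1 = 31/34; threaded value p + q = 65; w = 3; remainder = value at the root: 4*(3)^4 + 9*(3)^3 + 2*(3)^2 - 6*(3)^1 - 7 = (324) + (243) + (18) + (-18) + (-7) = 560; answer 560
Part 3: B2 = 560; d = 6947; 6947 is prime, so its only divisors are 1 and 6947; sigma = 1 + 6947 = 6948; answer 6948

6948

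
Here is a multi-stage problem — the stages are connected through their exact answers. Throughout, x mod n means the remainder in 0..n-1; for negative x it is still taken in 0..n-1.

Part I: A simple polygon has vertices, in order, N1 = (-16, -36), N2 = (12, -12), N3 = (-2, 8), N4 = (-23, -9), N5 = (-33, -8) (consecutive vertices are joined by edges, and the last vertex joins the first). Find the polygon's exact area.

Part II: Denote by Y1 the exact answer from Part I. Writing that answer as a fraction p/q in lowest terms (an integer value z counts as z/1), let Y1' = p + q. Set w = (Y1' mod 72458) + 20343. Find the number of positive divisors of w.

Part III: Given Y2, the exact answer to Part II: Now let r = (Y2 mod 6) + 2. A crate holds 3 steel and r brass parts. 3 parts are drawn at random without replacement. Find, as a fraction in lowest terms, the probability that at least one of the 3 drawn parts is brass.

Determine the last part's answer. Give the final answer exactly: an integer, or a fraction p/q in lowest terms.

83/84

Part I: cross terms: (-16*-12 - 12*-36)=624, (12*8 - -2*-12)=72, (-2*-9 - -23*8)=202, (-23*-8 - -33*-9)=-113, (-33*-36 - -16*-8)=1060; twice the area = |1845| = 1845; area = 1845/2; answer 1845/2
Part II: Y1 = 1845/2; threaded value p + q = 1847; w = 22190; 22190 = 2 * 5 * 7 * 317; number of divisors = (1+1) * (1+1) * (1+1) * (1+1) = 16; answer 16
Part III: Y2 = 16; r = 6; total draws C(9,3) = 84; complement C(3,3) = 1; favorable 84 - 1 = 83; P = 83/84; answer 83/84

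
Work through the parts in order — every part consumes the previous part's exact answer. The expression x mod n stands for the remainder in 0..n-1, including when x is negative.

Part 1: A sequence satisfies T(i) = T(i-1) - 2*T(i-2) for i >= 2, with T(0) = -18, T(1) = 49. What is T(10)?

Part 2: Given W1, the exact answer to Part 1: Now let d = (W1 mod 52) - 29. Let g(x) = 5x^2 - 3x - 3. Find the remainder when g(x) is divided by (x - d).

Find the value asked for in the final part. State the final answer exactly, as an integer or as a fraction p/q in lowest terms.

Part 1: T(2) = 1*(49) - 2*(-18) = 85; iterating: T(2)=85, T(3)=-13, T(4)=-183, T(5)=-157, T(6)=209, T(7)=523, T(8)=105, T(9)=-941, T(10)=-1151; answer -1151
Part 2: W1 = -1151; d = 16; remainder = value at the root: 5*(16)^2 - 3*(16)^1 - 3 = (1280) + (-48) + (-3) = 1229; answer 1229

1229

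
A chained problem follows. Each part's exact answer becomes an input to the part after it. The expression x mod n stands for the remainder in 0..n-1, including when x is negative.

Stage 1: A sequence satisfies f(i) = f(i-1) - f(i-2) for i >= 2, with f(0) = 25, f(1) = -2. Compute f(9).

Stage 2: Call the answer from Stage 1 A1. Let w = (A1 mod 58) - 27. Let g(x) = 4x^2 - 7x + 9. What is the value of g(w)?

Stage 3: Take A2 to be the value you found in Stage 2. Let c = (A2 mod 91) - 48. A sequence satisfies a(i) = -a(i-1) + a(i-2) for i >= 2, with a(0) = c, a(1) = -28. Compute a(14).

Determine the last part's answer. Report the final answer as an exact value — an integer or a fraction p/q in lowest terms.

4032

Stage 1: f(2) = 1*(-2) - 1*(25) = -27; iterating: f(2)=-27, f(3)=-25, f(4)=2, f(5)=27, f(6)=25, f(7)=-2, f(8)=-27, f(9)=-25; answer -25
Stage 2: A1 = -25; w = 6; 4*(6)^2 - 7*(6)^1 + 9 = (144) + (-42) + (9) = 111; answer 111
Stage 3: A2 = 111; c = -28; a(2) = -1*(-28) + 1*(-28) = 0; iterating: a(2)=0, a(3)=-28, a(4)=28, a(5)=-56, a(6)=84, a(7)=-140, a(8)=224, a(9)=-364, a(10)=588, a(11)=-952, a(12)=1540, a(13)=-2492, a(14)=4032; answer 4032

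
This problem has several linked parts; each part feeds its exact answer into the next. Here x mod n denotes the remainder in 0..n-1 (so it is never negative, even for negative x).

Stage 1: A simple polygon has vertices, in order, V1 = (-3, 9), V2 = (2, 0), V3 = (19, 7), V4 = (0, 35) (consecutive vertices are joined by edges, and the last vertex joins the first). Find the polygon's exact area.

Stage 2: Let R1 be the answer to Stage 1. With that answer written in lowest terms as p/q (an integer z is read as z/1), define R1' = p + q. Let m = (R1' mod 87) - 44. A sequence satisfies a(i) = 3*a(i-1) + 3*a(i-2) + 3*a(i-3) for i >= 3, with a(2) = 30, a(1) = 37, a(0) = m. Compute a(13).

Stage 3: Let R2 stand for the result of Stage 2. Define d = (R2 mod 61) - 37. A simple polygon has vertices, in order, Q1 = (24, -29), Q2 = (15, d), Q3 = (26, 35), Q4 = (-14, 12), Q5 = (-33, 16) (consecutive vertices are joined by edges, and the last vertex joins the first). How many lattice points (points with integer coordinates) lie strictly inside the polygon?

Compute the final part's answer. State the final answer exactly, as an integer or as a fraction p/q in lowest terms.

1270

Stage 1: cross terms: (-3*0 - 2*9)=-18, (2*7 - 19*0)=14, (19*35 - 0*7)=665, (0*9 - -3*35)=105; twice the area = |766| = 766; area = 383; answer 383
Stage 2: R1 = 383; threaded value p + q = 384; m = -8; a(3) = 3*(30) + 3*(37) + 3*(-8) = 177; iterating: a(3)=177, a(4)=732, a(5)=2817, a(6)=11178, a(7)=44181, a(8)=174528, a(9)=689661, a(10)=2725110, a(11)=10767897, a(12)=42548004, a(13)=168123033; answer 168123033
Stage 3: R2 = 168123033; d = -19; cross terms: (24*-19 - 15*-29)=-21, (15*35 - 26*-19)=1019, (26*12 - -14*35)=802, (-14*16 - -33*12)=172, (-33*-29 - 24*16)=573; twice the area = |2545| = 2545; area = 2545/2; boundary points = 1 + 1 + 1 + 1 + 3 = 7; strictly interior points = area - boundary/2 + 1 = 1270; answer 1270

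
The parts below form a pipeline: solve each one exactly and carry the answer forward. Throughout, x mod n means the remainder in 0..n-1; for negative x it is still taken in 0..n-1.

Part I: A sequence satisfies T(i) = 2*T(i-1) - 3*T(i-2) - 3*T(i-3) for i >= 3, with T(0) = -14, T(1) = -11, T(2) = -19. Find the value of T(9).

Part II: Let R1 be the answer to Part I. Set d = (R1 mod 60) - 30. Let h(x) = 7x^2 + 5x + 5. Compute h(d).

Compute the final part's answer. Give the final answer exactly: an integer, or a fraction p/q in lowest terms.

Part I: T(3) = 2*(-19) - 3*(-11) - 3*(-14) = 37; iterating: T(3)=37, T(4)=164, T(5)=274, T(6)=-55, T(7)=-1424, T(8)=-3505, T(9)=-2573; answer -2573
Part II: R1 = -2573; d = -23; 7*(-23)^2 + 5*(-23)^1 + 5 = (3703) + (-115) + (5) = 3593; answer 3593

3593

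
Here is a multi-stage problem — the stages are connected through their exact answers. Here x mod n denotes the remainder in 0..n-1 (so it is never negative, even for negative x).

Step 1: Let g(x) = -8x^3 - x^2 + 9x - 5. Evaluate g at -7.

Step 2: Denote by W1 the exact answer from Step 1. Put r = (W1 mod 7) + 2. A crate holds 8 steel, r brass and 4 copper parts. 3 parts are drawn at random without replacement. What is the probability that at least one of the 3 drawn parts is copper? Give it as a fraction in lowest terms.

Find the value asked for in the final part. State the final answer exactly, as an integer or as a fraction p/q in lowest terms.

17/28

Step 1: -8*(-7)^3 - 1*(-7)^2 + 9*(-7)^1 - 5 = (2744) + (-49) + (-63) + (-5) = 2627; answer 2627
Step 2: W1 = 2627; r = 4; total draws C(16,3) = 560; complement C(12,3) = 220; favorable 560 - 220 = 340; P = 17/28; answer 17/28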